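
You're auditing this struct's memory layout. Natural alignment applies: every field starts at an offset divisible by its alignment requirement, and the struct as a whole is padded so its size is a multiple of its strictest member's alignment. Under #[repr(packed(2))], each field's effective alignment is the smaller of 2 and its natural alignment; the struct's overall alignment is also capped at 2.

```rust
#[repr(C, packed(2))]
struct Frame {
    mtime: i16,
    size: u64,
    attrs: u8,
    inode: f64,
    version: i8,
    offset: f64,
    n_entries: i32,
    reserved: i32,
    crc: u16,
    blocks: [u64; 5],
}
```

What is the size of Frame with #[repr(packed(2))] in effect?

mtime at 0 (size 2, align 2) → ends 2
size at 2 (size 8, align 2) → ends 10
attrs at 10 (size 1, align 1) → ends 11
pad 1 to align 2 for inode
inode at 12 (size 8, align 2) → ends 20
version at 20 (size 1, align 1) → ends 21
pad 1 to align 2 for offset
offset at 22 (size 8, align 2) → ends 30
n_entries at 30 (size 4, align 2) → ends 34
reserved at 34 (size 4, align 2) → ends 38
crc at 38 (size 2, align 2) → ends 40
blocks at 40 (size 40, align 2) → ends 80
total 80 bytes, alignment 2

80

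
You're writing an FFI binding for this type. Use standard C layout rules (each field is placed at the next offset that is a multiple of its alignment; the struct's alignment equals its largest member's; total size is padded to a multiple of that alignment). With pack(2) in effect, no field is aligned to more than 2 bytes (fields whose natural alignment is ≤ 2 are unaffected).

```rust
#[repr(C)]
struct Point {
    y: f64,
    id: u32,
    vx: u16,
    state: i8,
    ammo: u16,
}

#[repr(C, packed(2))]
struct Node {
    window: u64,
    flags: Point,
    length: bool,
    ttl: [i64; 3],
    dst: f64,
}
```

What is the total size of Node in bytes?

Point: @0: y [8B, align 8] → 8; @8: id [4B, align 4] → 12; @12: vx [2B, align 2] → 14; @14: state [1B, align 1] → 15; +1 pad (align 2); @16: ammo [2B, align 2] → 18; +6 tail pad (align 8); size 24, align 8
@0: window [8B, align 2] → 8
@8: flags [24B, align 2] → 32
@32: length [1B, align 1] → 33
+1 pad (align 2)
@34: ttl [24B, align 2] → 58
@58: dst [8B, align 2] → 66
size 66, align 2

66 bytes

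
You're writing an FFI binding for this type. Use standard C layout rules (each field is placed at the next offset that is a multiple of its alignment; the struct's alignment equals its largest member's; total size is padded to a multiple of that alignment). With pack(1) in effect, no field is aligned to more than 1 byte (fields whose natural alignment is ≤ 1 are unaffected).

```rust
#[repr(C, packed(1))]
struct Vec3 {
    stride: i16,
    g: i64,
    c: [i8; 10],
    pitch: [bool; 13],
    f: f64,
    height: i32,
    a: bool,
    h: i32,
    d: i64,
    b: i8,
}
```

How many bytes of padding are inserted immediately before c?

0

stride at 0 (size 2, align 1) → ends 2
g at 2 (size 8, align 1) → ends 10
c at 10 (size 10, align 1) → ends 20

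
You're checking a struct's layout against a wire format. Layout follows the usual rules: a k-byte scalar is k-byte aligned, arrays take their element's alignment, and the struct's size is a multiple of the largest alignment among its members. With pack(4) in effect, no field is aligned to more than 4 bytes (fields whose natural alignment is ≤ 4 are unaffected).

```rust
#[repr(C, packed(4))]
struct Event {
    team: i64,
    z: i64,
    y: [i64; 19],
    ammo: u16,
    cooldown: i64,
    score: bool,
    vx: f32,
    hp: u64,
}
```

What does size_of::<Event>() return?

196 bytes

team at 0 (size 8, align 4) → ends 8
z at 8 (size 8, align 4) → ends 16
y at 16 (size 152, align 4) → ends 168
ammo at 168 (size 2, align 2) → ends 170
pad 2 to align 4 for cooldown
cooldown at 172 (size 8, align 4) → ends 180
score at 180 (size 1, align 1) → ends 181
pad 3 to align 4 for vx
vx at 184 (size 4, align 4) → ends 188
hp at 188 (size 8, align 4) → ends 196
total 196 bytes, alignment 4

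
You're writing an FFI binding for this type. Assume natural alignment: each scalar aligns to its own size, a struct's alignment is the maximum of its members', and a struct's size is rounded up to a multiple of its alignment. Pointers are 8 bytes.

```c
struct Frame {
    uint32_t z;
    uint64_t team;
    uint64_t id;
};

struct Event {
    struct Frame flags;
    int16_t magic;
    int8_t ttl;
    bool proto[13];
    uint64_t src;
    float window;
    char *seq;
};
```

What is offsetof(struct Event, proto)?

Frame: @0: z [4B, align 4] → 4; +4 pad (align 8); @8: team [8B, align 8] → 16; @16: id [8B, align 8] → 24; size 24, align 8
@0: flags [24B, align 8] → 24
@24: magic [2B, align 2] → 26
@26: ttl [1B, align 1] → 27
@27: proto [13B, align 1] → 40

27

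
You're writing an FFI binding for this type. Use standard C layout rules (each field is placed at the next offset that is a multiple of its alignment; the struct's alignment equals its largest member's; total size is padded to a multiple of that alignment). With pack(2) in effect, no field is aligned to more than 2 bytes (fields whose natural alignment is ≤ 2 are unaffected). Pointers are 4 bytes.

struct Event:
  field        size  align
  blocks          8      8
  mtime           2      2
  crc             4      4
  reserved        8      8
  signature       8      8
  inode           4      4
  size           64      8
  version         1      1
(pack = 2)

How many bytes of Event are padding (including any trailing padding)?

@0: blocks [8B, align 2] → 8
@8: mtime [2B, align 2] → 10
@10: crc [4B, align 2] → 14
@14: reserved [8B, align 2] → 22
@22: signature [8B, align 2] → 30
@30: inode [4B, align 2] → 34
@34: size [64B, align 2] → 98
@98: version [1B, align 1] → 99
+1 tail pad (align 2)
size 100, align 2
data bytes 99, size 100 → padding 1

1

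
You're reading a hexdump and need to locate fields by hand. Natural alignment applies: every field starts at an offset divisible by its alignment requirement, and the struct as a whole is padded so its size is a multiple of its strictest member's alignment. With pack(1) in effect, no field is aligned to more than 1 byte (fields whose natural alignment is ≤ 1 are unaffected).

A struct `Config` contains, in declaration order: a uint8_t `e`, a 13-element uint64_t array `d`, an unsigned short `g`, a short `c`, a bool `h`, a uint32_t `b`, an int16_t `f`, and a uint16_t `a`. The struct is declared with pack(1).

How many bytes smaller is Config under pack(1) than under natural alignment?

natural layout:
  0..1  e  (1B, 1-aligned)
  1..8  -- padding (7B)
  8..112  d  (104B, 8-aligned)
  112..114  g  (2B, 2-aligned)
  114..116  c  (2B, 2-aligned)
  116..117  h  (1B, 1-aligned)
  117..120  -- padding (3B)
  120..124  b  (4B, 4-aligned)
  124..126  f  (2B, 2-aligned)
  126..128  a  (2B, 2-aligned)
  sizeof = 128, alignof = 8
packed(1) layout:
  0..1  e  (1B, 1-aligned)
  1..105  d  (104B, 1-aligned)
  105..107  g  (2B, 1-aligned)
  107..109  c  (2B, 1-aligned)
  109..110  h  (1B, 1-aligned)
  110..114  b  (4B, 1-aligned)
  114..116  f  (2B, 1-aligned)
  116..118  a  (2B, 1-aligned)
  sizeof = 118, alignof = 1
128 − 118 = 10

10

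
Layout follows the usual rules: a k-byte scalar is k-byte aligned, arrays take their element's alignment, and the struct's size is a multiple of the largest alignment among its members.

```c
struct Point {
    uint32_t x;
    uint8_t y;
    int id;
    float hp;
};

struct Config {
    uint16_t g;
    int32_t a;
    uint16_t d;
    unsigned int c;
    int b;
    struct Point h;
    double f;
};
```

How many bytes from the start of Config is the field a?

Point: @0: x [4B, align 4] → 4; @4: y [1B, align 1] → 5; +3 pad (align 4); @8: id [4B, align 4] → 12; @12: hp [4B, align 4] → 16; size 16, align 4
@0: g [2B, align 2] → 2
+2 pad (align 4)
@4: a [4B, align 4] → 8

4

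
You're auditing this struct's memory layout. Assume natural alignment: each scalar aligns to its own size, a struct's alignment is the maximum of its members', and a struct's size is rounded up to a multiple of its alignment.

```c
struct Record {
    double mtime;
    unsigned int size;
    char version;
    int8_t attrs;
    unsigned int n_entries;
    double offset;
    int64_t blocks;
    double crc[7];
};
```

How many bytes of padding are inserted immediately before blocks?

0..8  mtime  (8B, 8-aligned)
8..12  size  (4B, 4-aligned)
12..13  version  (1B, 1-aligned)
13..14  attrs  (1B, 1-aligned)
14..16  -- padding (2B)
16..20  n_entries  (4B, 4-aligned)
20..24  -- padding (4B)
24..32  offset  (8B, 8-aligned)
32..40  blocks  (8B, 8-aligned)

0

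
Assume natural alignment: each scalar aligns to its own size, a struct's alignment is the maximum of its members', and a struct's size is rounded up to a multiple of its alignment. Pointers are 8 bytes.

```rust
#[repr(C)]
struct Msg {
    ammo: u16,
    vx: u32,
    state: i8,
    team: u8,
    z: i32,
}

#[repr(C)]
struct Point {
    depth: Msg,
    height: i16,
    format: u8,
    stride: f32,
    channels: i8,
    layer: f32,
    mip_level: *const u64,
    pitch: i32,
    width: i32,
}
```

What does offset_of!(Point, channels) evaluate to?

24

Msg: @0: ammo [2B, align 2] → 2; +2 pad (align 4); @4: vx [4B, align 4] → 8; @8: state [1B, align 1] → 9; @9: team [1B, align 1] → 10; +2 pad (align 4); @12: z [4B, align 4] → 16; size 16, align 4
@0: depth [16B, align 4] → 16
@16: height [2B, align 2] → 18
@18: format [1B, align 1] → 19
+1 pad (align 4)
@20: stride [4B, align 4] → 24
@24: channels [1B, align 1] → 25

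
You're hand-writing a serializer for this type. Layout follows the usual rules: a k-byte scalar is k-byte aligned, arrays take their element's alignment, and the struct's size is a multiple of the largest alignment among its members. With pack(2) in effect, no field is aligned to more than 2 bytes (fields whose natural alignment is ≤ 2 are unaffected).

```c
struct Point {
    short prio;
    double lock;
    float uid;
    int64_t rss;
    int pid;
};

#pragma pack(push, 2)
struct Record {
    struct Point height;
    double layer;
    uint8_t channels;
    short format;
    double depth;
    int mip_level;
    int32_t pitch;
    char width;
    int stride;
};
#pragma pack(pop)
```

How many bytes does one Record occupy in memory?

74 bytes

Point: prio at 0 (size 2, align 2) → ends 2; pad 6 to align 8 for lock; lock at 8 (size 8, align 8) → ends 16; uid at 16 (size 4, align 4) → ends 20; pad 4 to align 8 for rss; rss at 24 (size 8, align 8) → ends 32; pid at 32 (size 4, align 4) → ends 36; tail pad 4 to reach multiple of 8; total 40 bytes, alignment 8
height at 0 (size 40, align 2) → ends 40
layer at 40 (size 8, align 2) → ends 48
channels at 48 (size 1, align 1) → ends 49
pad 1 to align 2 for format
format at 50 (size 2, align 2) → ends 52
depth at 52 (size 8, align 2) → ends 60
mip_level at 60 (size 4, align 2) → ends 64
pitch at 64 (size 4, align 2) → ends 68
width at 68 (size 1, align 1) → ends 69
pad 1 to align 2 for stride
stride at 70 (size 4, align 2) → ends 74
total 74 bytes, alignment 2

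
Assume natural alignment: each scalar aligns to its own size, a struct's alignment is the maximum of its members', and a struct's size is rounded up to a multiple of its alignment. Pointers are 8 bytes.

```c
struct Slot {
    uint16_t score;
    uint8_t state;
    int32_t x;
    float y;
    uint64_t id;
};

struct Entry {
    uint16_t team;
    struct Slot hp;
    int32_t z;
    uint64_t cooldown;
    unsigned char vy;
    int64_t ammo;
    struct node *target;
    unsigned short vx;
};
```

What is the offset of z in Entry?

32

Slot: score at 0 (size 2, align 2) → ends 2; state at 2 (size 1, align 1) → ends 3; pad 1 to align 4 for x; x at 4 (size 4, align 4) → ends 8; y at 8 (size 4, align 4) → ends 12; pad 4 to align 8 for id; id at 16 (size 8, align 8) → ends 24; total 24 bytes, alignment 8
team at 0 (size 2, align 2) → ends 2
pad 6 to align 8 for hp
hp at 8 (size 24, align 8) → ends 32
z at 32 (size 4, align 4) → ends 36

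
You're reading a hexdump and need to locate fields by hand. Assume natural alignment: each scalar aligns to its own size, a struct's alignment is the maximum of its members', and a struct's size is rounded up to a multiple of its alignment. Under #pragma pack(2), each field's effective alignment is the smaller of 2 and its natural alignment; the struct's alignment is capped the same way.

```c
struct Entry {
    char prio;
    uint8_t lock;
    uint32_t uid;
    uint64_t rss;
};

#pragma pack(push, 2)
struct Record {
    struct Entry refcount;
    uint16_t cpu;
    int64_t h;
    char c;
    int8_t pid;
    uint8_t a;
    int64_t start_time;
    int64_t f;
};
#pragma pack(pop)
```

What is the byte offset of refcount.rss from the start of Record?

Entry: 0..1  prio  (1B, 1-aligned); 1..2  lock  (1B, 1-aligned); 2..4  -- padding (2B); 4..8  uid  (4B, 4-aligned); 8..16  rss  (8B, 8-aligned); sizeof = 16, alignof = 8
0..16  refcount  (16B, 2-aligned)
within Entry: rss at 8
0 + 8 = 8

8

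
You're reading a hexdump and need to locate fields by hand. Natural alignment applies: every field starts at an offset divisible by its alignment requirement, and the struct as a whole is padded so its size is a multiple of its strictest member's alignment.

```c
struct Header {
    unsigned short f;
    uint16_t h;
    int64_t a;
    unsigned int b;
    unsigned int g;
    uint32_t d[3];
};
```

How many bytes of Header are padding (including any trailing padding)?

0..2  f  (2B, 2-aligned)
2..4  h  (2B, 2-aligned)
4..8  -- padding (4B)
8..16  a  (8B, 8-aligned)
16..20  b  (4B, 4-aligned)
20..24  g  (4B, 4-aligned)
24..36  d  (12B, 4-aligned)
36..40  -- tail padding (4B)
sizeof = 40, alignof = 8
data bytes 32, size 40 → padding 8

8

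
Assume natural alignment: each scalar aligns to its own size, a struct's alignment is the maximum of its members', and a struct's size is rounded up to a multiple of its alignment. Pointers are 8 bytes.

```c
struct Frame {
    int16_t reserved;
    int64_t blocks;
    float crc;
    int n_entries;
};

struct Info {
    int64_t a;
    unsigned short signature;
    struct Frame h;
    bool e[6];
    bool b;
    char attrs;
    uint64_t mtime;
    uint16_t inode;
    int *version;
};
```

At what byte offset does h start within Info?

16

Frame: 0..2  reserved  (2B, 2-aligned); 2..8  -- padding (6B); 8..16  blocks  (8B, 8-aligned); 16..20  crc  (4B, 4-aligned); 20..24  n_entries  (4B, 4-aligned); sizeof = 24, alignof = 8
0..8  a  (8B, 8-aligned)
8..10  signature  (2B, 2-aligned)
10..16  -- padding (6B)
16..40  h  (24B, 8-aligned)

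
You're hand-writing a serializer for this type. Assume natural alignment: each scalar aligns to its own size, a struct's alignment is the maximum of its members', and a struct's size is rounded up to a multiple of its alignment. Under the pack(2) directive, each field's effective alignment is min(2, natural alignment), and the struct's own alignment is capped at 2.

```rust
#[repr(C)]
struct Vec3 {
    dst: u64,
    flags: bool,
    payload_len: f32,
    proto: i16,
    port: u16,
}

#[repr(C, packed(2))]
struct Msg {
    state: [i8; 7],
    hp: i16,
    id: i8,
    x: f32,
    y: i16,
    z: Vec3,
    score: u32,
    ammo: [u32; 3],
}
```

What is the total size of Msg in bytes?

Vec3: dst at 0 (size 8, align 8) → ends 8; flags at 8 (size 1, align 1) → ends 9; pad 3 to align 4 for payload_len; payload_len at 12 (size 4, align 4) → ends 16; proto at 16 (size 2, align 2) → ends 18; port at 18 (size 2, align 2) → ends 20; tail pad 4 to reach multiple of 8; total 24 bytes, alignment 8
state at 0 (size 7, align 1) → ends 7
pad 1 to align 2 for hp
hp at 8 (size 2, align 2) → ends 10
id at 10 (size 1, align 1) → ends 11
pad 1 to align 2 for x
x at 12 (size 4, align 2) → ends 16
y at 16 (size 2, align 2) → ends 18
z at 18 (size 24, align 2) → ends 42
score at 42 (size 4, align 2) → ends 46
ammo at 46 (size 12, align 2) → ends 58
total 58 bytes, alignment 2

58 bytes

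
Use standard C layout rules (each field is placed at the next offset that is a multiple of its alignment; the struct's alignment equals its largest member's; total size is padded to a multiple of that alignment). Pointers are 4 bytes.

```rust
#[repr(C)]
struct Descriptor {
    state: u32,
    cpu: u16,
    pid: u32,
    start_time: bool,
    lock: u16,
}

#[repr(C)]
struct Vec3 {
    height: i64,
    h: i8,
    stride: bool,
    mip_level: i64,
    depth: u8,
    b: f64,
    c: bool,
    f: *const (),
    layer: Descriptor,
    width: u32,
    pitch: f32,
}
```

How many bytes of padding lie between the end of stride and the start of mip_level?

Descriptor: 0..4  state  (4B, 4-aligned); 4..6  cpu  (2B, 2-aligned); 6..8  -- padding (2B); 8..12  pid  (4B, 4-aligned); 12..13  start_time  (1B, 1-aligned); 13..14  -- padding (1B); 14..16  lock  (2B, 2-aligned); sizeof = 16, alignof = 4
0..8  height  (8B, 8-aligned)
8..9  h  (1B, 1-aligned)
9..10  stride  (1B, 1-aligned)
10..16  -- padding (6B)
16..24  mip_level  (8B, 8-aligned)

6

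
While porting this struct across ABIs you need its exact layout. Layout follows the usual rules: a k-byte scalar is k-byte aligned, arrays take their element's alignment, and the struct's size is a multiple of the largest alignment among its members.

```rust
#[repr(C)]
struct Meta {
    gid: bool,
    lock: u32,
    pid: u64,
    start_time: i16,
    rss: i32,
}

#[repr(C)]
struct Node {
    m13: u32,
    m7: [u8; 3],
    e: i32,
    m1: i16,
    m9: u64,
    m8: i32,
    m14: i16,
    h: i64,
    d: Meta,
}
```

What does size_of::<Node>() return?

64 bytes

Meta: gid at 0 (size 1, align 1) → ends 1; pad 3 to align 4 for lock; lock at 4 (size 4, align 4) → ends 8; pid at 8 (size 8, align 8) → ends 16; start_time at 16 (size 2, align 2) → ends 18; pad 2 to align 4 for rss; rss at 20 (size 4, align 4) → ends 24; total 24 bytes, alignment 8
m13 at 0 (size 4, align 4) → ends 4
m7 at 4 (size 3, align 1) → ends 7
pad 1 to align 4 for e
e at 8 (size 4, align 4) → ends 12
m1 at 12 (size 2, align 2) → ends 14
pad 2 to align 8 for m9
m9 at 16 (size 8, align 8) → ends 24
m8 at 24 (size 4, align 4) → ends 28
m14 at 28 (size 2, align 2) → ends 30
pad 2 to align 8 for h
h at 32 (size 8, align 8) → ends 40
d at 40 (size 24, align 8) → ends 64
total 64 bytes, alignment 8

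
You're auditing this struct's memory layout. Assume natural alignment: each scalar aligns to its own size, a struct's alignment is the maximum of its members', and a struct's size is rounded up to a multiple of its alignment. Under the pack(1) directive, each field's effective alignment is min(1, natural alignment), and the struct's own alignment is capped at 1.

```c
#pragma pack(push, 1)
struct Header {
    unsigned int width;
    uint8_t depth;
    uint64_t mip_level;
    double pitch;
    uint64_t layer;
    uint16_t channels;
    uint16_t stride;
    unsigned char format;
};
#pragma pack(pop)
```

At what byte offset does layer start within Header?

@0: width [4B, align 1] → 4
@4: depth [1B, align 1] → 5
@5: mip_level [8B, align 1] → 13
@13: pitch [8B, align 1] → 21
@21: layer [8B, align 1] → 29

21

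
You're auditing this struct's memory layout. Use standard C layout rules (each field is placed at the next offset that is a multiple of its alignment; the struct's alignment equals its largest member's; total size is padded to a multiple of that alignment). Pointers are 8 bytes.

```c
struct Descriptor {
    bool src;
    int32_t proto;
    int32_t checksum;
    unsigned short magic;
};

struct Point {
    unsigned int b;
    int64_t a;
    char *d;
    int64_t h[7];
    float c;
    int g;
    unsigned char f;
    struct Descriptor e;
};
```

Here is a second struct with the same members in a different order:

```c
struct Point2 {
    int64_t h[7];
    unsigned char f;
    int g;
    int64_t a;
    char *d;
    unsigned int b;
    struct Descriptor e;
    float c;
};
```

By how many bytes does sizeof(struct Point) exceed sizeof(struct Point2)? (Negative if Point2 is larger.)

8

Descriptor: @0: src [1B, align 1] → 1; +3 pad (align 4); @4: proto [4B, align 4] → 8; @8: checksum [4B, align 4] → 12; @12: magic [2B, align 2] → 14; +2 tail pad (align 4); size 16, align 4
@0: b [4B, align 4] → 4
+4 pad (align 8)
@8: a [8B, align 8] → 16
@16: d [8B, align 8] → 24
@24: h [56B, align 8] → 80
@80: c [4B, align 4] → 84
@84: g [4B, align 4] → 88
@88: f [1B, align 1] → 89
+3 pad (align 4)
@92: e [16B, align 4] → 108
+4 tail pad (align 8)
size 112, align 8
— Point2 —
@0: h [56B, align 8] → 56
@56: f [1B, align 1] → 57
+3 pad (align 4)
@60: g [4B, align 4] → 64
@64: a [8B, align 8] → 72
@72: d [8B, align 8] → 80
@80: b [4B, align 4] → 84
@84: e [16B, align 4] → 100
@100: c [4B, align 4] → 104
size 104, align 8
112 − 104 = 8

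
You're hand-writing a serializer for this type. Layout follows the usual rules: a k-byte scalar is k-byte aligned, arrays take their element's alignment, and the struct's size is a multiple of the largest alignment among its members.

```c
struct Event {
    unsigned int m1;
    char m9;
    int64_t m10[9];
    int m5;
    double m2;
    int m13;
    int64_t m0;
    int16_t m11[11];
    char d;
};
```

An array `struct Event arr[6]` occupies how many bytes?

0..4  m1  (4B, 4-aligned)
4..5  m9  (1B, 1-aligned)
5..8  -- padding (3B)
8..80  m10  (72B, 8-aligned)
80..84  m5  (4B, 4-aligned)
84..88  -- padding (4B)
88..96  m2  (8B, 8-aligned)
96..100  m13  (4B, 4-aligned)
100..104  -- padding (4B)
104..112  m0  (8B, 8-aligned)
112..134  m11  (22B, 2-aligned)
134..135  d  (1B, 1-aligned)
135..136  -- tail padding (1B)
sizeof = 136, alignof = 8
array of 6: 6 × 136 = 816

816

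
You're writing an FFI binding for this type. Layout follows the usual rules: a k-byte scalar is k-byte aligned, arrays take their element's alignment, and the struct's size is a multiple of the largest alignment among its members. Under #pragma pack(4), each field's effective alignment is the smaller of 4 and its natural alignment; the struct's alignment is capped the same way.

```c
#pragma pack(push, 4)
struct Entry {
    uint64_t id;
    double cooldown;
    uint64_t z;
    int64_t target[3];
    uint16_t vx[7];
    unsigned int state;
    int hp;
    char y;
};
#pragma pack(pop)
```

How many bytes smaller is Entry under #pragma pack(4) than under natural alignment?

natural layout:
  id at 0 (size 8, align 8) → ends 8
  cooldown at 8 (size 8, align 8) → ends 16
  z at 16 (size 8, align 8) → ends 24
  target at 24 (size 24, align 8) → ends 48
  vx at 48 (size 14, align 2) → ends 62
  pad 2 to align 4 for state
  state at 64 (size 4, align 4) → ends 68
  hp at 68 (size 4, align 4) → ends 72
  y at 72 (size 1, align 1) → ends 73
  tail pad 7 to reach multiple of 8
  total 80 bytes, alignment 8
packed(4) layout:
  id at 0 (size 8, align 4) → ends 8
  cooldown at 8 (size 8, align 4) → ends 16
  z at 16 (size 8, align 4) → ends 24
  target at 24 (size 24, align 4) → ends 48
  vx at 48 (size 14, align 2) → ends 62
  pad 2 to align 4 for state
  state at 64 (size 4, align 4) → ends 68
  hp at 68 (size 4, align 4) → ends 72
  y at 72 (size 1, align 1) → ends 73
  tail pad 3 to reach multiple of 4
  total 76 bytes, alignment 4
80 − 76 = 4

4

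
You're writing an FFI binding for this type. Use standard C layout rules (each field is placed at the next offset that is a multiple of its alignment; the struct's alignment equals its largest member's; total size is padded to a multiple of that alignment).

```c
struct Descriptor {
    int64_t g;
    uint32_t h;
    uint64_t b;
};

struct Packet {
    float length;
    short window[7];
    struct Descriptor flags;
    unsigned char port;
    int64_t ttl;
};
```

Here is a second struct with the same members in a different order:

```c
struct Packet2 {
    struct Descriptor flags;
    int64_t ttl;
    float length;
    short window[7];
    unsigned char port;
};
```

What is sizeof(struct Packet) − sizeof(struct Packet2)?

Descriptor: @0: g [8B, align 8] → 8; @8: h [4B, align 4] → 12; +4 pad (align 8); @16: b [8B, align 8] → 24; size 24, align 8
@0: length [4B, align 4] → 4
@4: window [14B, align 2] → 18
+6 pad (align 8)
@24: flags [24B, align 8] → 48
@48: port [1B, align 1] → 49
+7 pad (align 8)
@56: ttl [8B, align 8] → 64
size 64, align 8
— Packet2 —
@0: flags [24B, align 8] → 24
@24: ttl [8B, align 8] → 32
@32: length [4B, align 4] → 36
@36: window [14B, align 2] → 50
@50: port [1B, align 1] → 51
+5 tail pad (align 8)
size 56, align 8
64 − 56 = 8

8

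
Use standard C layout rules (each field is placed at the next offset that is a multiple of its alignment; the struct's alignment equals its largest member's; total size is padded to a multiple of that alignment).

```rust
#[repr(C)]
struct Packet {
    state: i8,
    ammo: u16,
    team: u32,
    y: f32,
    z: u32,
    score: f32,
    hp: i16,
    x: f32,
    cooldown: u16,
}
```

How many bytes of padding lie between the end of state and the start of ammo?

state at 0 (size 1, align 1) → ends 1
pad 1 to align 2 for ammo
ammo at 2 (size 2, align 2) → ends 4

1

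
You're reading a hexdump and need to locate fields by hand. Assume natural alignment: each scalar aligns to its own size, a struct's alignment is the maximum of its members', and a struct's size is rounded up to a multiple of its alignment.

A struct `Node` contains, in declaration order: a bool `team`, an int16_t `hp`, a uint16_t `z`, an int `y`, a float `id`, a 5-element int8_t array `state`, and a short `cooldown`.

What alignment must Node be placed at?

member alignments: team=1, hp=2, z=2, y=4, id=4, state=1, cooldown=2
max = 4

4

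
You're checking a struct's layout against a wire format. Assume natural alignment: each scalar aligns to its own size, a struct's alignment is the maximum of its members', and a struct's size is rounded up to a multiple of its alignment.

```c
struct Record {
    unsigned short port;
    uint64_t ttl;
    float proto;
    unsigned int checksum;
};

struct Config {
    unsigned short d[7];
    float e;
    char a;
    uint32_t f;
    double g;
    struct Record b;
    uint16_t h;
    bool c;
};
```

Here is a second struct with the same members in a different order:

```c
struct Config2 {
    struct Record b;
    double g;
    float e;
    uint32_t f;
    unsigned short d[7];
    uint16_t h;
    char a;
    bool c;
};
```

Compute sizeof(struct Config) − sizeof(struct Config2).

Record: 0..2  port  (2B, 2-aligned); 2..8  -- padding (6B); 8..16  ttl  (8B, 8-aligned); 16..20  proto  (4B, 4-aligned); 20..24  checksum  (4B, 4-aligned); sizeof = 24, alignof = 8
0..14  d  (14B, 2-aligned)
14..16  -- padding (2B)
16..20  e  (4B, 4-aligned)
20..21  a  (1B, 1-aligned)
21..24  -- padding (3B)
24..28  f  (4B, 4-aligned)
28..32  -- padding (4B)
32..40  g  (8B, 8-aligned)
40..64  b  (24B, 8-aligned)
64..66  h  (2B, 2-aligned)
66..67  c  (1B, 1-aligned)
67..72  -- tail padding (5B)
sizeof = 72, alignof = 8
— Config2 —
0..24  b  (24B, 8-aligned)
24..32  g  (8B, 8-aligned)
32..36  e  (4B, 4-aligned)
36..40  f  (4B, 4-aligned)
40..54  d  (14B, 2-aligned)
54..56  h  (2B, 2-aligned)
56..57  a  (1B, 1-aligned)
57..58  c  (1B, 1-aligned)
58..64  -- tail padding (6B)
sizeof = 64, alignof = 8
72 − 64 = 8

8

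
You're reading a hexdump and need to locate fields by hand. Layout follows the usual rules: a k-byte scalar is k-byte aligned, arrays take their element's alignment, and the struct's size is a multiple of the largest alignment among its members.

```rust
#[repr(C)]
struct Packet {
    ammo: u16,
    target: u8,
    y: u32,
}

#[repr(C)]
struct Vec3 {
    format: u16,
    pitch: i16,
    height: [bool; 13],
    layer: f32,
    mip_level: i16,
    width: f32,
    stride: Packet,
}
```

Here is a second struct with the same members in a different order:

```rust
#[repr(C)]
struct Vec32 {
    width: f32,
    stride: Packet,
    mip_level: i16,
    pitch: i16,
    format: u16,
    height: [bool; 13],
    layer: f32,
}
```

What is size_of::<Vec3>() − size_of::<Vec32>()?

Packet: 0..2  ammo  (2B, 2-aligned); 2..3  target  (1B, 1-aligned); 3..4  -- padding (1B); 4..8  y  (4B, 4-aligned); sizeof = 8, alignof = 4
0..2  format  (2B, 2-aligned)
2..4  pitch  (2B, 2-aligned)
4..17  height  (13B, 1-aligned)
17..20  -- padding (3B)
20..24  layer  (4B, 4-aligned)
24..26  mip_level  (2B, 2-aligned)
26..28  -- padding (2B)
28..32  width  (4B, 4-aligned)
32..40  stride  (8B, 4-aligned)
sizeof = 40, alignof = 4
— Vec32 —
0..4  width  (4B, 4-aligned)
4..12  stride  (8B, 4-aligned)
12..14  mip_level  (2B, 2-aligned)
14..16  pitch  (2B, 2-aligned)
16..18  format  (2B, 2-aligned)
18..31  height  (13B, 1-aligned)
31..32  -- padding (1B)
32..36  layer  (4B, 4-aligned)
sizeof = 36, alignof = 4
40 − 36 = 4

4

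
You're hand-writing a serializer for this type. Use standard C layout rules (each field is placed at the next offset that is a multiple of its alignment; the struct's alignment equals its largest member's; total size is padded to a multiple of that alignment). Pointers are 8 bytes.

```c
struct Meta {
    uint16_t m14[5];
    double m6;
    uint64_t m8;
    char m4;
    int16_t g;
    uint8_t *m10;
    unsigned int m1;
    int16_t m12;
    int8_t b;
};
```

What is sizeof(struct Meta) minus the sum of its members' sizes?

0..10  m14  (10B, 2-aligned)
10..16  -- padding (6B)
16..24  m6  (8B, 8-aligned)
24..32  m8  (8B, 8-aligned)
32..33  m4  (1B, 1-aligned)
33..34  -- padding (1B)
34..36  g  (2B, 2-aligned)
36..40  -- padding (4B)
40..48  m10  (8B, 8-aligned)
48..52  m1  (4B, 4-aligned)
52..54  m12  (2B, 2-aligned)
54..55  b  (1B, 1-aligned)
55..56  -- tail padding (1B)
sizeof = 56, alignof = 8
data bytes 44, size 56 → padding 12

12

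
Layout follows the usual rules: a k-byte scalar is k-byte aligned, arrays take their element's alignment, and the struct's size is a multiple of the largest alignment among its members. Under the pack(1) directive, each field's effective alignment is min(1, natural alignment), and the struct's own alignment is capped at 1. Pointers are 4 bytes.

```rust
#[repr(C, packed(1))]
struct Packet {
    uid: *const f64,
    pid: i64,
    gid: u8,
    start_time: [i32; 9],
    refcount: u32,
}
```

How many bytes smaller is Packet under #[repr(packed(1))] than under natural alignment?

11

natural layout:
  @0: uid [4B, align 4] → 4
  +4 pad (align 8)
  @8: pid [8B, align 8] → 16
  @16: gid [1B, align 1] → 17
  +3 pad (align 4)
  @20: start_time [36B, align 4] → 56
  @56: refcount [4B, align 4] → 60
  +4 tail pad (align 8)
  size 64, align 8
packed(1) layout:
  @0: uid [4B, align 1] → 4
  @4: pid [8B, align 1] → 12
  @12: gid [1B, align 1] → 13
  @13: start_time [36B, align 1] → 49
  @49: refcount [4B, align 1] → 53
  size 53, align 1
64 − 53 = 11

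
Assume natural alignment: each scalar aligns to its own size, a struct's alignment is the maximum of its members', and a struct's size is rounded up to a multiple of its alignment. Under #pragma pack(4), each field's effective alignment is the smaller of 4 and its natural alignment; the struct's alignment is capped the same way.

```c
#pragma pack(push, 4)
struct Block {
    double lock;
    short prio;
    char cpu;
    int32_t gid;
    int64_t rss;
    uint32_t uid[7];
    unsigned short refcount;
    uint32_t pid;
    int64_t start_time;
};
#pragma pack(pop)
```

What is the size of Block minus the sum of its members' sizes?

@0: lock [8B, align 4] → 8
@8: prio [2B, align 2] → 10
@10: cpu [1B, align 1] → 11
+1 pad (align 4)
@12: gid [4B, align 4] → 16
@16: rss [8B, align 4] → 24
@24: uid [28B, align 4] → 52
@52: refcount [2B, align 2] → 54
+2 pad (align 4)
@56: pid [4B, align 4] → 60
@60: start_time [8B, align 4] → 68
size 68, align 4
data bytes 65, size 68 → padding 3

3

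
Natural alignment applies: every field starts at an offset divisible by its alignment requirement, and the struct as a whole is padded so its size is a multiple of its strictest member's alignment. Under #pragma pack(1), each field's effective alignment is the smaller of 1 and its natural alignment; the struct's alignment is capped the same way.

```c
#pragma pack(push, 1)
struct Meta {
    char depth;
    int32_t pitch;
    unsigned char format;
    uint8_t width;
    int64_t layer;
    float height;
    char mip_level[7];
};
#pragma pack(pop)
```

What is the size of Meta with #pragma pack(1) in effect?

26

depth at 0 (size 1, align 1) → ends 1
pitch at 1 (size 4, align 1) → ends 5
format at 5 (size 1, align 1) → ends 6
width at 6 (size 1, align 1) → ends 7
layer at 7 (size 8, align 1) → ends 15
height at 15 (size 4, align 1) → ends 19
mip_level at 19 (size 7, align 1) → ends 26
total 26 bytes, alignment 1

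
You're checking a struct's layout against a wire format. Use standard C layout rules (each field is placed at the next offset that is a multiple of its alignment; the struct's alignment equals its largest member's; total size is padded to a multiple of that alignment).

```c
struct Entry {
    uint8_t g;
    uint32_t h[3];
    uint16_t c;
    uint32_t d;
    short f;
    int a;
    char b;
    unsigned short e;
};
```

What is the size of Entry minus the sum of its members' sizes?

0..1  g  (1B, 1-aligned)
1..4  -- padding (3B)
4..16  h  (12B, 4-aligned)
16..18  c  (2B, 2-aligned)
18..20  -- padding (2B)
20..24  d  (4B, 4-aligned)
24..26  f  (2B, 2-aligned)
26..28  -- padding (2B)
28..32  a  (4B, 4-aligned)
32..33  b  (1B, 1-aligned)
33..34  -- padding (1B)
34..36  e  (2B, 2-aligned)
sizeof = 36, alignof = 4
data bytes 28, size 36 → padding 8

8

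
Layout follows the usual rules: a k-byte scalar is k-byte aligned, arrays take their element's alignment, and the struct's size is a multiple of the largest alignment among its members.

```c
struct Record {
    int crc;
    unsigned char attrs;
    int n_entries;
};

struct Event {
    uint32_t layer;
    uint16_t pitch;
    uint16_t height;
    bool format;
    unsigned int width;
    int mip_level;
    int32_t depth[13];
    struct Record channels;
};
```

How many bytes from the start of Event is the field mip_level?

Record: 0..4  crc  (4B, 4-aligned); 4..5  attrs  (1B, 1-aligned); 5..8  -- padding (3B); 8..12  n_entries  (4B, 4-aligned); sizeof = 12, alignof = 4
0..4  layer  (4B, 4-aligned)
4..6  pitch  (2B, 2-aligned)
6..8  height  (2B, 2-aligned)
8..9  format  (1B, 1-aligned)
9..12  -- padding (3B)
12..16  width  (4B, 4-aligned)
16..20  mip_level  (4B, 4-aligned)

16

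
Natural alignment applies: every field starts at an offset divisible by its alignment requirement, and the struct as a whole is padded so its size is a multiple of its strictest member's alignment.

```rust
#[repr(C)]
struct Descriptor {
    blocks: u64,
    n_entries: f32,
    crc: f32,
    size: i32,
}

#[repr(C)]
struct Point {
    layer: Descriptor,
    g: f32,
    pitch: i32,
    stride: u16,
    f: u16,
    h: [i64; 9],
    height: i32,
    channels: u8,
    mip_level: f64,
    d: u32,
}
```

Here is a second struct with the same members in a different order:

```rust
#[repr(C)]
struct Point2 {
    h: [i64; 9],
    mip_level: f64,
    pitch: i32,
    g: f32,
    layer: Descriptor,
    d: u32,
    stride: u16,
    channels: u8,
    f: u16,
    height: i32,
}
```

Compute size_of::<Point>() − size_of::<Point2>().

Descriptor: @0: blocks [8B, align 8] → 8; @8: n_entries [4B, align 4] → 12; @12: crc [4B, align 4] → 16; @16: size [4B, align 4] → 20; +4 tail pad (align 8); size 24, align 8
@0: layer [24B, align 8] → 24
@24: g [4B, align 4] → 28
@28: pitch [4B, align 4] → 32
@32: stride [2B, align 2] → 34
@34: f [2B, align 2] → 36
+4 pad (align 8)
@40: h [72B, align 8] → 112
@112: height [4B, align 4] → 116
@116: channels [1B, align 1] → 117
+3 pad (align 8)
@120: mip_level [8B, align 8] → 128
@128: d [4B, align 4] → 132
+4 tail pad (align 8)
size 136, align 8
— Point2 —
@0: h [72B, align 8] → 72
@72: mip_level [8B, align 8] → 80
@80: pitch [4B, align 4] → 84
@84: g [4B, align 4] → 88
@88: layer [24B, align 8] → 112
@112: d [4B, align 4] → 116
@116: stride [2B, align 2] → 118
@118: channels [1B, align 1] → 119
+1 pad (align 2)
@120: f [2B, align 2] → 122
+2 pad (align 4)
@124: height [4B, align 4] → 128
size 128, align 8
136 − 128 = 8

8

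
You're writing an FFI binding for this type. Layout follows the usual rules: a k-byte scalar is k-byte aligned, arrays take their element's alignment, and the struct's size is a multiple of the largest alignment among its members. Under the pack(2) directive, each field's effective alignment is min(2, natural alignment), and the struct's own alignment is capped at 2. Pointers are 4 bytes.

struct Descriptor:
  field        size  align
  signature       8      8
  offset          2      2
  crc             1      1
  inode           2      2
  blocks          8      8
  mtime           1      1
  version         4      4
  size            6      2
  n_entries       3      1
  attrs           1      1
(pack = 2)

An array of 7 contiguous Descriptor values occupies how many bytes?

266

0..8  signature  (8B, 2-aligned)
8..10  offset  (2B, 2-aligned)
10..11  crc  (1B, 1-aligned)
11..12  -- padding (1B)
12..14  inode  (2B, 2-aligned)
14..22  blocks  (8B, 2-aligned)
22..23  mtime  (1B, 1-aligned)
23..24  -- padding (1B)
24..28  version  (4B, 2-aligned)
28..34  size  (6B, 2-aligned)
34..37  n_entries  (3B, 1-aligned)
37..38  attrs  (1B, 1-aligned)
sizeof = 38, alignof = 2
array of 7: 7 × 38 = 266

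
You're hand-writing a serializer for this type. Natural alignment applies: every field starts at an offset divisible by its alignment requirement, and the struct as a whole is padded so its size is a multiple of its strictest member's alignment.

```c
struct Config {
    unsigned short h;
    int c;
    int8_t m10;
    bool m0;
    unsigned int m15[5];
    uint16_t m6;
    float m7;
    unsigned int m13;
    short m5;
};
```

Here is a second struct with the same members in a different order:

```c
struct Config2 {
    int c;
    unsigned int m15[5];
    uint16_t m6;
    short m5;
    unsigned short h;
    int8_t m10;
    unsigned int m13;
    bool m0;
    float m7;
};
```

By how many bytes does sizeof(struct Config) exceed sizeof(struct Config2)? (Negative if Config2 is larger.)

4

h at 0 (size 2, align 2) → ends 2
pad 2 to align 4 for c
c at 4 (size 4, align 4) → ends 8
m10 at 8 (size 1, align 1) → ends 9
m0 at 9 (size 1, align 1) → ends 10
pad 2 to align 4 for m15
m15 at 12 (size 20, align 4) → ends 32
m6 at 32 (size 2, align 2) → ends 34
pad 2 to align 4 for m7
m7 at 36 (size 4, align 4) → ends 40
m13 at 40 (size 4, align 4) → ends 44
m5 at 44 (size 2, align 2) → ends 46
tail pad 2 to reach multiple of 4
total 48 bytes, alignment 4
— Config2 —
c at 0 (size 4, align 4) → ends 4
m15 at 4 (size 20, align 4) → ends 24
m6 at 24 (size 2, align 2) → ends 26
m5 at 26 (size 2, align 2) → ends 28
h at 28 (size 2, align 2) → ends 30
m10 at 30 (size 1, align 1) → ends 31
pad 1 to align 4 for m13
m13 at 32 (size 4, align 4) → ends 36
m0 at 36 (size 1, align 1) → ends 37
pad 3 to align 4 for m7
m7 at 40 (size 4, align 4) → ends 44
total 44 bytes, alignment 4
48 − 44 = 4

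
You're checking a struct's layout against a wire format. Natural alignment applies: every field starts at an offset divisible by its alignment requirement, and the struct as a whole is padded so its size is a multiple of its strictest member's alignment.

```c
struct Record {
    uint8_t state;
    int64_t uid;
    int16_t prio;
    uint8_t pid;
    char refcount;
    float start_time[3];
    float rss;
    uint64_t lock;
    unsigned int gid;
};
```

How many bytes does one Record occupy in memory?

state at 0 (size 1, align 1) → ends 1
pad 7 to align 8 for uid
uid at 8 (size 8, align 8) → ends 16
prio at 16 (size 2, align 2) → ends 18
pid at 18 (size 1, align 1) → ends 19
refcount at 19 (size 1, align 1) → ends 20
start_time at 20 (size 12, align 4) → ends 32
rss at 32 (size 4, align 4) → ends 36
pad 4 to align 8 for lock
lock at 40 (size 8, align 8) → ends 48
gid at 48 (size 4, align 4) → ends 52
tail pad 4 to reach multiple of 8
total 56 bytes, alignment 8

56 bytes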